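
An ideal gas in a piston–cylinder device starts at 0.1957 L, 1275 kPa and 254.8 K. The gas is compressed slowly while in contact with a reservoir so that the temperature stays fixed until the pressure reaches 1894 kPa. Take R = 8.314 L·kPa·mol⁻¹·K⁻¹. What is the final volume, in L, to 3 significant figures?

V₂ ≈ 0.132 L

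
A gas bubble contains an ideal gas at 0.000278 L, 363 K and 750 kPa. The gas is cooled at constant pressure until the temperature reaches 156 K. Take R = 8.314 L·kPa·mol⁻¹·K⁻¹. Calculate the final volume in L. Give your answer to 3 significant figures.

V₂ ≈ 0.000119 L

Isobaric, so V/T is constant: P₂ = P₁; V₂ = V₁·(T₂/T₁) = 0.0001195 L.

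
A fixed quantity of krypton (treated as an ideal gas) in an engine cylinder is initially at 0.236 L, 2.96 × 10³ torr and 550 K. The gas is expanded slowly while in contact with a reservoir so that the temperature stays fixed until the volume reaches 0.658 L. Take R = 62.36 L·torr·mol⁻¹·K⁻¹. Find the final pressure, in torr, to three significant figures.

P₂ ≈ 1.06e+03 torr

T constant ⇒ Boyle's law P V = const: T₂ = T₁; P₂ = P₁·(V₁/V₂) = 1062 torr.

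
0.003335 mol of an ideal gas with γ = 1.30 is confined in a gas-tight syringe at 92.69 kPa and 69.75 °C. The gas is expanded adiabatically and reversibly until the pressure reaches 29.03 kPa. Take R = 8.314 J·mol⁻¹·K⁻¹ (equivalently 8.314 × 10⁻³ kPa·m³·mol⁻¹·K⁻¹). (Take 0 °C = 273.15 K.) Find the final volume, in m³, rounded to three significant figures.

V₂ ≈ 0.000251 m³

Convert: T₁ = 342.9 K.
From PV = nRT: V₁ = nRT₁/P₁ = 0.0001026 m³.
Adiabatic (γ = 1.30), T V^(γ−1) and P V^γ constant: T₂ = T₁·(P₂/P₁)^((γ−1)/γ) = 262.3 K; V₂ = V₁·(P₁/P₂)^(1/γ) = 0.0002505 m³.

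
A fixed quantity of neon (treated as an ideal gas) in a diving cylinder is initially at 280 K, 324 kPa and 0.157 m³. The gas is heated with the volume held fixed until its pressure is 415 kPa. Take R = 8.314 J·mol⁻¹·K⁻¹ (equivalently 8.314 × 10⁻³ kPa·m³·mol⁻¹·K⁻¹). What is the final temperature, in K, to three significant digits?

T₂ ≈ 359 K

Isochoric, so P/T is constant: V₂ = V₁; T₂ = T₁·(P₂/P₁) = 358.6 K.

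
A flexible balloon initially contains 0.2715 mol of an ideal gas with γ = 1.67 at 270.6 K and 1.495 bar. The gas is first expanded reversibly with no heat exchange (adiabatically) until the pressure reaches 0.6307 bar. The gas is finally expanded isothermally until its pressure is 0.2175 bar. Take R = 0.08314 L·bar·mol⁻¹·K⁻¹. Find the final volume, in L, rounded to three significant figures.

V₃ ≈ 19.9 L

From PV = nRT: V₁ = nRT₁/P₁ = 4.086 L.
Adiabatic (γ = 1.67), T V^(γ−1) and P V^γ constant: T₂ = T₁·(P₂/P₁)^((γ−1)/γ) = 191.4 K; V₂ = V₁·(P₁/P₂)^(1/γ) = 6.850 L.
Isothermal, so P V is constant: T₃ = T₂; V₃ = V₂·(P₂/P₃) = 19.86 L.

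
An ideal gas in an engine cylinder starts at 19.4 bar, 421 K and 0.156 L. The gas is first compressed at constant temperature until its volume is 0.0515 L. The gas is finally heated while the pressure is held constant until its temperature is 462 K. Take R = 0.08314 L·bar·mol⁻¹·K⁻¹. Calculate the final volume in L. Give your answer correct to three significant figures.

V₃ ≈ 0.0565 L

Isothermal, so P V is constant: T₂ = T₁; P₂ = P₁·(V₁/V₂) = 58.77 bar.
Isobaric, so V/T is constant: P₃ = P₂; V₃ = V₂·(T₃/T₂) = 0.05652 L.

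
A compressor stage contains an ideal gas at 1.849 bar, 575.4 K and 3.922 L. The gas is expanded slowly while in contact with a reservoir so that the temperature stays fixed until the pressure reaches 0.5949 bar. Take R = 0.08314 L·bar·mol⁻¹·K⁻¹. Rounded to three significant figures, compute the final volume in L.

V₂ ≈ 12.2 L

Isothermal, so P V is constant: T₂ = T₁; V₂ = V₁·(P₁/P₂) = 12.19 L.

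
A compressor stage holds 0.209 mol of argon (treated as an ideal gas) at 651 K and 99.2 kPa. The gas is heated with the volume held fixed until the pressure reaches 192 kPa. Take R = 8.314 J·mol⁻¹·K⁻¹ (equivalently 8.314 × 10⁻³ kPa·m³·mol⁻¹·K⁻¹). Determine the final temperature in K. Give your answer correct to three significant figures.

T₂ ≈ 1.26e+03 K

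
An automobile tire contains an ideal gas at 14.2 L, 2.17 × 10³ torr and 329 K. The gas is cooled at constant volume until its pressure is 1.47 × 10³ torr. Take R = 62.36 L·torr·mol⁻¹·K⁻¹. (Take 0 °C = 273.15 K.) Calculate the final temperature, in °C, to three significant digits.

Isochoric, so P/T is constant: V₂ = V₁; T₂ = T₁·(P₂/P₁) = 222.9 K.

T₂ ≈ -50.3 °C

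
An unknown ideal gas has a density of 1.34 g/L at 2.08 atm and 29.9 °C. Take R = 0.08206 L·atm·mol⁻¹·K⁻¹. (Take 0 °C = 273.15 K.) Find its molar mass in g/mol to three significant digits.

M ≈ 16.0 g/mol

ρ = PM/(RT) ⇒ M = ρRT/P = (1.34 × 0.08206 × 303.0) / 2.08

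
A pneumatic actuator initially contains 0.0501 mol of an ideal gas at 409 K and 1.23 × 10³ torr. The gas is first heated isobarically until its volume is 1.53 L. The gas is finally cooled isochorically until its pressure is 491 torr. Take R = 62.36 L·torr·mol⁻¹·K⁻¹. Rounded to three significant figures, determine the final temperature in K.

From PV = nRT: V₁ = nRT₁/P₁ = 1.039 L.
P constant ⇒ V ∝ T: P₂ = P₁; T₂ = T₁·(V₂/V₁) = 602.4 K.
V constant ⇒ P ∝ T: V₃ = V₂; T₃ = T₂·(P₃/P₂) = 240.5 K.

T₃ ≈ 240 K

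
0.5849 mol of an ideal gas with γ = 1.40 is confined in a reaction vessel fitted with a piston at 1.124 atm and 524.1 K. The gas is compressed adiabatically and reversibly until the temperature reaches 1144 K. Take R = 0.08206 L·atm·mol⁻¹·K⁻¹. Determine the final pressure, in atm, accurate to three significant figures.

P₂ ≈ 17.3 atm

From PV = nRT: V₁ = nRT₁/P₁ = 22.38 L.
Adiabatic (γ = 1.40), T V^(γ−1) and P V^γ constant: P₂ = P₁·(T₂/T₁)^(γ/(γ−1)) = 17.27 atm; V₂ = V₁·(T₁/T₂)^(1/(γ−1)) = 3.179 L.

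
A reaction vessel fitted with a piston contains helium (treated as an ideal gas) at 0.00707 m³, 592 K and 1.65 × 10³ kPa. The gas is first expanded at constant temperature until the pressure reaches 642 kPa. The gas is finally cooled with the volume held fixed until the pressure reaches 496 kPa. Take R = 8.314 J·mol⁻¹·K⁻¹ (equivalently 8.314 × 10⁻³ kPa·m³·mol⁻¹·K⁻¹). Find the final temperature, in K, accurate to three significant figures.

T constant ⇒ Boyle's law P V = const: T₂ = T₁; V₂ = V₁·(P₁/P₂) = 0.01817 m³.
V constant ⇒ P ∝ T: V₃ = V₂; T₃ = T₂·(P₃/P₂) = 457.4 K.

T₃ ≈ 457 K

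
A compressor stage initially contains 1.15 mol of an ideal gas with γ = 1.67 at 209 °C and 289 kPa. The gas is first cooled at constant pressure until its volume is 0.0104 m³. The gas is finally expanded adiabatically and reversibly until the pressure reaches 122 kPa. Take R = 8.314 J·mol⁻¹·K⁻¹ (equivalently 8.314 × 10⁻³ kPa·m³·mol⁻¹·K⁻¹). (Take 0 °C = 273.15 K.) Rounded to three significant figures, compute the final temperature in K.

T₃ ≈ 222 K

Convert: T₁ = 482.1 K.
From PV = nRT: V₁ = nRT₁/P₁ = 0.01595 m³.
P constant ⇒ V ∝ T: P₂ = P₁; T₂ = T₁·(V₂/V₁) = 314.4 K.
Adiabatic (γ = 1.67), T V^(γ−1) and P V^γ constant: T₃ = T₂·(P₃/P₂)^((γ−1)/γ) = 222.4 K; V₃ = V₂·(P₂/P₃)^(1/γ) = 0.01743 m³.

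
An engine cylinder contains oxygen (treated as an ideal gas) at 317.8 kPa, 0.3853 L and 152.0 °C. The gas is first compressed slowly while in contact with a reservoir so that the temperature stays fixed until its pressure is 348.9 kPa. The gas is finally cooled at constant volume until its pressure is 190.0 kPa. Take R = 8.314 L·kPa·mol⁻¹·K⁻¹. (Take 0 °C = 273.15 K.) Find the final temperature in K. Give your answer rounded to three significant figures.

T₃ ≈ 232 K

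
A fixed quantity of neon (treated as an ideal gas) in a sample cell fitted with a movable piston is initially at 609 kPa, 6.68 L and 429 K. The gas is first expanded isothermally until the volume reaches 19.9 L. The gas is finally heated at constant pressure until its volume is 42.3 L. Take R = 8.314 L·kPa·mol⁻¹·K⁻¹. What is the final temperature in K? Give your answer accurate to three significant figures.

T₃ ≈ 912 K

T constant ⇒ Boyle's law P V = const: T₂ = T₁; P₂ = P₁·(V₁/V₂) = 204.4 kPa.
P constant ⇒ V ∝ T: P₃ = P₂; T₃ = T₂·(V₃/V₂) = 911.9 K.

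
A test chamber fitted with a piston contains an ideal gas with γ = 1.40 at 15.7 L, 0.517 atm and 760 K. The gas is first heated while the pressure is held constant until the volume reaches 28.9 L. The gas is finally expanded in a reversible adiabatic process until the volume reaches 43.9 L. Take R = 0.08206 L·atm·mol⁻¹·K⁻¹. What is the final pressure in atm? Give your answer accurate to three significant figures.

P₃ ≈ 0.288 atm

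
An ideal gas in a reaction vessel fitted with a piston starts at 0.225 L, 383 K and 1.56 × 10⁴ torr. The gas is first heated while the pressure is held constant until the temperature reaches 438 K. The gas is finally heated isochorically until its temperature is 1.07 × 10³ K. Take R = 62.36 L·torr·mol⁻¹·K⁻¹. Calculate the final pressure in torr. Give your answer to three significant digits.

P₃ ≈ 3.81e+04 torr

P constant ⇒ V ∝ T: P₂ = P₁; V₂ = V₁·(T₂/T₁) = 0.2573 L.
Isochoric, so P/T is constant: V₃ = V₂; P₃ = P₂·(T₃/T₂) = 3.811e+04 torr.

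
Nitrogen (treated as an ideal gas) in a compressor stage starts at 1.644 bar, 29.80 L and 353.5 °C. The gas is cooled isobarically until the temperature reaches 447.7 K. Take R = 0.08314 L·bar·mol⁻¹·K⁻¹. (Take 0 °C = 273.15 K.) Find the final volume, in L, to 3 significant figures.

Convert: T₁ = 626.6 K.
P constant ⇒ V ∝ T: P₂ = P₁; V₂ = V₁·(T₂/T₁) = 21.29 L.

V₂ ≈ 21.3 L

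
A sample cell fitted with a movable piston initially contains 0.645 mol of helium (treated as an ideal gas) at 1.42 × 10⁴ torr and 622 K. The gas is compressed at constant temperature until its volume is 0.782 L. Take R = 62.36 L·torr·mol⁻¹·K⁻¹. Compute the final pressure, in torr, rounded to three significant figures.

From PV = nRT: V₁ = nRT₁/P₁ = 1.762 L.
T constant ⇒ Boyle's law P V = const: T₂ = T₁; P₂ = P₁·(V₁/V₂) = 3.199e+04 torr.

P₂ ≈ 3.20e+04 torr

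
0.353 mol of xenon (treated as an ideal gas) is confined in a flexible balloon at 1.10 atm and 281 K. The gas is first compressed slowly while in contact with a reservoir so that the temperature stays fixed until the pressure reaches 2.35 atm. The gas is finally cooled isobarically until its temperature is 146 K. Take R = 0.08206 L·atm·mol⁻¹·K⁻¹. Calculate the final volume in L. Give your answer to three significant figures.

From PV = nRT: V₁ = nRT₁/P₁ = 7.400 L.
Isothermal, so P V is constant: T₂ = T₁; V₂ = V₁·(P₁/P₂) = 3.464 L.
Isobaric, so V/T is constant: P₃ = P₂; V₃ = V₂·(T₃/T₂) = 1.800 L.

V₃ ≈ 1.80 L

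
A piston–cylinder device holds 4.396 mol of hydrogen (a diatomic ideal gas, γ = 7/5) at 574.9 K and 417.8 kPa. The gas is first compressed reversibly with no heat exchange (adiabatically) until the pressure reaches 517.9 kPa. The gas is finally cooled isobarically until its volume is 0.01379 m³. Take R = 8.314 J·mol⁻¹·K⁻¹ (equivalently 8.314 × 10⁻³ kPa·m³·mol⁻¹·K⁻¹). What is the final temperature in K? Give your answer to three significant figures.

T₃ ≈ 195 K

From PV = nRT: V₁ = nRT₁/P₁ = 0.05029 m³.
Adiabatic (γ = 7/5), T V^(γ−1) and P V^γ constant: T₂ = T₁·(P₂/P₁)^((γ−1)/γ) = 611.3 K; V₂ = V₁·(P₁/P₂)^(1/γ) = 0.04314 m³.
Isobaric, so V/T is constant: P₃ = P₂; T₃ = T₂·(V₃/V₂) = 195.4 K.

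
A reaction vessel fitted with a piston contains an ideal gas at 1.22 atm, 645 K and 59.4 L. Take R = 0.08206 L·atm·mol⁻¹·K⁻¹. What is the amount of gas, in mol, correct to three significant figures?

PV = nRT ⇒ n = PV/(RT) = (1.22 × 59.4) / (0.08206 × 645)

n ≈ 1.37 mol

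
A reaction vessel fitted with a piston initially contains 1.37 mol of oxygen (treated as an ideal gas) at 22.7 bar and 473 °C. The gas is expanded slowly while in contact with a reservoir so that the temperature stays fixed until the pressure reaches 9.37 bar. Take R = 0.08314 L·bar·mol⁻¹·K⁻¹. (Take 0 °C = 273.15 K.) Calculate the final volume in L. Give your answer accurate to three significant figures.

V₂ ≈ 9.07 L

Convert: T₁ = 746.1 K.
From PV = nRT: V₁ = nRT₁/P₁ = 3.744 L.
T constant ⇒ Boyle's law P V = const: T₂ = T₁; V₂ = V₁·(P₁/P₂) = 9.070 L.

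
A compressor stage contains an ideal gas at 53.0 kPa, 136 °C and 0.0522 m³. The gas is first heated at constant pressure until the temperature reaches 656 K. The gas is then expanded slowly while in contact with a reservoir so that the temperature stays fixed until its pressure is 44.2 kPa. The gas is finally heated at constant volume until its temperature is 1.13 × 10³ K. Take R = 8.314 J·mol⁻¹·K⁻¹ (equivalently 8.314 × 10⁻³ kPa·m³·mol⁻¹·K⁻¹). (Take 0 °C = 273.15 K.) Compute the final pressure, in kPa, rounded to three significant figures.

P₄ ≈ 76.1 kPa

Convert: T₁ = 409.1 K.
P constant ⇒ V ∝ T: P₂ = P₁; V₂ = V₁·(T₂/T₁) = 0.08369 m³.
T constant ⇒ Boyle's law P V = const: T₃ = T₂; V₃ = V₂·(P₂/P₃) = 0.1004 m³.
V constant ⇒ P ∝ T: V₄ = V₃; P₄ = P₃·(T₄/T₃) = 76.14 kPa.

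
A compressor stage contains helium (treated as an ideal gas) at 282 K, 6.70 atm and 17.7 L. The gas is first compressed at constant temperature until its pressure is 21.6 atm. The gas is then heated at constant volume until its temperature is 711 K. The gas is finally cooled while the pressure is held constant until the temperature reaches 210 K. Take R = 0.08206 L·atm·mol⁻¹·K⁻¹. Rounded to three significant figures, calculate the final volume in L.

V₄ ≈ 1.62 L

T constant ⇒ Boyle's law P V = const: T₂ = T₁; V₂ = V₁·(P₁/P₂) = 5.490 L.
Isochoric, so P/T is constant: V₃ = V₂; P₃ = P₂·(T₃/T₂) = 54.46 atm.
P constant ⇒ V ∝ T: P₄ = P₃; V₄ = V₃·(T₄/T₃) = 1.622 L.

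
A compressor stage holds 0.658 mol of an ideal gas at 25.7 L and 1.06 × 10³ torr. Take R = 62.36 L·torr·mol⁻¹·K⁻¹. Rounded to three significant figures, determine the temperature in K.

PV = nRT ⇒ T = PV/(nR) = (1.06e+03 × 25.7) / (0.658 × 62.36)

T ≈ 664 K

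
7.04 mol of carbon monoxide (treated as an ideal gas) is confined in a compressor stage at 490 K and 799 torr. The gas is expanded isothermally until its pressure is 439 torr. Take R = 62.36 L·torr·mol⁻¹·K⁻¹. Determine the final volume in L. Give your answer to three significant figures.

From PV = nRT: V₁ = nRT₁/P₁ = 269.2 L.
Isothermal, so P V is constant: T₂ = T₁; V₂ = V₁·(P₁/P₂) = 490.0 L.

V₂ ≈ 490 L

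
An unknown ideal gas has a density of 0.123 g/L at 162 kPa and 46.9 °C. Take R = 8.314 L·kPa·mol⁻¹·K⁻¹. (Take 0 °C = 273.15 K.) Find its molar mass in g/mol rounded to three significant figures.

ρ = PM/(RT) ⇒ M = ρRT/P = (0.123 × 8.314 × 320.0) / 162

M ≈ 2.02 g/mol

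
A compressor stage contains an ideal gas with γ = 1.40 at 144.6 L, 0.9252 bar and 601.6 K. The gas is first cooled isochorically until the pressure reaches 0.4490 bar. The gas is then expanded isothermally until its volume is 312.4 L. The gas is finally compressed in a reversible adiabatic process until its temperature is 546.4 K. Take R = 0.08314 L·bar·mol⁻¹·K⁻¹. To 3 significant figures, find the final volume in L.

V₄ ≈ 65.2 L

Isochoric, so P/T is constant: V₂ = V₁; T₂ = T₁·(P₂/P₁) = 292.0 K.
Isothermal, so P V is constant: T₃ = T₂; P₃ = P₂·(V₂/V₃) = 0.2078 bar.
Reversible adiabatic, γ = 1.40: P₄ = P₃·(T₄/T₃)^(γ/(γ−1)) = 1.864 bar; V₄ = V₃·(T₃/T₄)^(1/(γ−1)) = 65.20 L.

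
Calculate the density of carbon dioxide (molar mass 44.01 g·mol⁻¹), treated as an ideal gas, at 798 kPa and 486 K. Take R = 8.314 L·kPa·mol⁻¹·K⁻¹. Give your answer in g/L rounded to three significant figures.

ρ ≈ 8.69 g/L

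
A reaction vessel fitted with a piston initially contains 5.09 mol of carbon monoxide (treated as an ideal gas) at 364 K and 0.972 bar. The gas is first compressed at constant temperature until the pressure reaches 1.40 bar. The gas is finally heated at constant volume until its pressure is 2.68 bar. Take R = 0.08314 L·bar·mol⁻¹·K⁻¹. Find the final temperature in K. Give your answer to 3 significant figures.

From PV = nRT: V₁ = nRT₁/P₁ = 158.5 L.
Isothermal, so P V is constant: T₂ = T₁; V₂ = V₁·(P₁/P₂) = 110.0 L.
Isochoric, so P/T is constant: V₃ = V₂; T₃ = T₂·(P₃/P₂) = 696.8 K.

T₃ ≈ 697 K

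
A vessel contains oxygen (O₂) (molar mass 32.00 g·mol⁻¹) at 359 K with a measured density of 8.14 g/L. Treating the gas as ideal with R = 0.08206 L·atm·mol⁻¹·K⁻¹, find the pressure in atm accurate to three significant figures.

ρ = PM/(RT) ⇒ P = ρRT/M = (8.14 × 0.08206 × 359.0) / 32.00

P ≈ 7.49 atm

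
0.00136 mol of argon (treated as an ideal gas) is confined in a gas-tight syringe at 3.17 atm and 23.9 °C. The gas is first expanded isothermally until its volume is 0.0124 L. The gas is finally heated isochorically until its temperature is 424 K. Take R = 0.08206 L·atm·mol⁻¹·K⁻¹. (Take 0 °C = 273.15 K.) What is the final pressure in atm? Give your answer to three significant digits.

P₃ ≈ 3.82 atm

Convert: T₁ = 297.0 K.
From PV = nRT: V₁ = nRT₁/P₁ = 0.01046 L.
Isothermal, so P V is constant: T₂ = T₁; P₂ = P₁·(V₁/V₂) = 2.673 atm.
V constant ⇒ P ∝ T: V₃ = V₂; P₃ = P₂·(T₃/T₂) = 3.816 atm.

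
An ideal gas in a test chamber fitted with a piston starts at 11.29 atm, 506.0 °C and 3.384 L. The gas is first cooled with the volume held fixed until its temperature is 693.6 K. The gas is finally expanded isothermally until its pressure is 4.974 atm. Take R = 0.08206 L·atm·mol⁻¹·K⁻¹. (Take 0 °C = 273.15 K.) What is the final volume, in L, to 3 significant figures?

Convert: T₁ = 779.1 K.
Isochoric, so P/T is constant: V₂ = V₁; P₂ = P₁·(T₂/T₁) = 10.05 atm.
T constant ⇒ Boyle's law P V = const: T₃ = T₂; V₃ = V₂·(P₂/P₃) = 6.838 L.

V₃ ≈ 6.84 L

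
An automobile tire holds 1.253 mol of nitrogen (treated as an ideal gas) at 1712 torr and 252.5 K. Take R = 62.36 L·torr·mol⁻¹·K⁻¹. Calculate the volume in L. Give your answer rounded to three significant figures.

PV = nRT ⇒ V = nRT/P = (1.253 × 62.36 × 252.5) / 1712

V ≈ 11.5 L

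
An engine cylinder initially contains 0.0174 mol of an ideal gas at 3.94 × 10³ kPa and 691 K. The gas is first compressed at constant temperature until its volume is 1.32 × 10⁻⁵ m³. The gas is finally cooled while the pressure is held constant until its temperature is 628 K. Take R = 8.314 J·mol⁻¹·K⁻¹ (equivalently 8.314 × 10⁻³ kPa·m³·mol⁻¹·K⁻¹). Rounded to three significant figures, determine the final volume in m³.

V₃ ≈ 1.20e-05 m³

From PV = nRT: V₁ = nRT₁/P₁ = 2.537e-05 m³.
T constant ⇒ Boyle's law P V = const: T₂ = T₁; P₂ = P₁·(V₁/V₂) = 7573 kPa.
Isobaric, so V/T is constant: P₃ = P₂; V₃ = V₂·(T₃/T₂) = 1.200e-05 m³.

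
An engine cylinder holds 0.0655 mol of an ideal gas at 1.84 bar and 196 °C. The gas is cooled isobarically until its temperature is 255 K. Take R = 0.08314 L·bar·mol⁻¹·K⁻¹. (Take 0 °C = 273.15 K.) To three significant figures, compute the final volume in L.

V₂ ≈ 0.755 L

Convert: T₁ = 469.1 K.
From PV = nRT: V₁ = nRT₁/P₁ = 1.388 L.
P constant ⇒ V ∝ T: P₂ = P₁; V₂ = V₁·(T₂/T₁) = 0.7547 L.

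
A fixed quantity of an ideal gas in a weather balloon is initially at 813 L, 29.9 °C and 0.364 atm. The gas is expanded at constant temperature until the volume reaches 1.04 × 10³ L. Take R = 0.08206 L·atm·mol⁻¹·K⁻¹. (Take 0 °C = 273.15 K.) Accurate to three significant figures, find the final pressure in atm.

P₂ ≈ 0.285 atm

Convert: T₁ = 303.0 K.
Isothermal, so P V is constant: T₂ = T₁; P₂ = P₁·(V₁/V₂) = 0.2846 atm.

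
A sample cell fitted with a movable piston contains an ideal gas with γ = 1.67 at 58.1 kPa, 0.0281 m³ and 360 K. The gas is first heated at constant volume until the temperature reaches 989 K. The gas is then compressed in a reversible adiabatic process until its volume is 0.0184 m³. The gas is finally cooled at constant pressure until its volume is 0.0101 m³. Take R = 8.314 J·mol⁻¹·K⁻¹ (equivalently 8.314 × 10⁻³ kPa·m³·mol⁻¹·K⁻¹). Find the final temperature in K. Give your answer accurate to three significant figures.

T₄ ≈ 721 K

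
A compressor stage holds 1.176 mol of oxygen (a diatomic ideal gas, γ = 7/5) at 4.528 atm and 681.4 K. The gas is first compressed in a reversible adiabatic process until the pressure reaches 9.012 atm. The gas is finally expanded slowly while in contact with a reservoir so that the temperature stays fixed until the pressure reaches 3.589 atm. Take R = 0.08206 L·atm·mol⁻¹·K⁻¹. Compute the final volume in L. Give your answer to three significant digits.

From PV = nRT: V₁ = nRT₁/P₁ = 14.52 L.
Adiabatic (γ = 7/5), T V^(γ−1) and P V^γ constant: T₂ = T₁·(P₂/P₁)^((γ−1)/γ) = 829.5 K; V₂ = V₁·(P₁/P₂)^(1/γ) = 8.882 L.
T constant ⇒ Boyle's law P V = const: T₃ = T₂; V₃ = V₂·(P₂/P₃) = 22.30 L.

V₃ ≈ 22.3 L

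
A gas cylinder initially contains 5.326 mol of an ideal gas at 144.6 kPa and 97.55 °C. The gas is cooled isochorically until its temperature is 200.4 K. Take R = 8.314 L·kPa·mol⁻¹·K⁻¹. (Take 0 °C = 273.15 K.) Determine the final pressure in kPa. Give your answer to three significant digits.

P₂ ≈ 78.2 kPa

Convert: T₁ = 370.7 K.
From PV = nRT: V₁ = nRT₁/P₁ = 113.5 L.
Isochoric, so P/T is constant: V₂ = V₁; P₂ = P₁·(T₂/T₁) = 78.17 kPa.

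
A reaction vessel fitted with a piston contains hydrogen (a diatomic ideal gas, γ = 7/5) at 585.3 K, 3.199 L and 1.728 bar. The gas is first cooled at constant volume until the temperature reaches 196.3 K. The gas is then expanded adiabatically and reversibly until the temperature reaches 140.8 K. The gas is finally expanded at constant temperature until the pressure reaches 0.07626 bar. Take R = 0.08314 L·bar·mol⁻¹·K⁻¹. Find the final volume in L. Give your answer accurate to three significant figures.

V₄ ≈ 17.4 L

V constant ⇒ P ∝ T: V₂ = V₁; P₂ = P₁·(T₂/T₁) = 0.5795 bar.
Adiabatic (γ = 7/5), T V^(γ−1) and P V^γ constant: P₃ = P₂·(T₃/T₂)^(γ/(γ−1)) = 0.1811 bar; V₃ = V₂·(T₂/T₃)^(1/(γ−1)) = 7.342 L.
Isothermal, so P V is constant: T₄ = T₃; V₄ = V₃·(P₃/P₄) = 17.44 L.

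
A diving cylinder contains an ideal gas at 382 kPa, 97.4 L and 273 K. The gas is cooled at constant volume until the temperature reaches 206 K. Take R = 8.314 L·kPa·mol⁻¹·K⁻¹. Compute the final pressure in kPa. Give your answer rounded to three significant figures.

P₂ ≈ 288 kPa

V constant ⇒ P ∝ T: V₂ = V₁; P₂ = P₁·(T₂/T₁) = 288.2 kPa.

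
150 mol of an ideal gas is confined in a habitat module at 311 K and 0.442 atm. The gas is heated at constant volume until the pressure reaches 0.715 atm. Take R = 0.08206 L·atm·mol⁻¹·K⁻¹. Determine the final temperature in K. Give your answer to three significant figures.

T₂ ≈ 503 K

From PV = nRT: V₁ = nRT₁/P₁ = 8661 L.
V constant ⇒ P ∝ T: V₂ = V₁; T₂ = T₁·(P₂/P₁) = 503.1 K.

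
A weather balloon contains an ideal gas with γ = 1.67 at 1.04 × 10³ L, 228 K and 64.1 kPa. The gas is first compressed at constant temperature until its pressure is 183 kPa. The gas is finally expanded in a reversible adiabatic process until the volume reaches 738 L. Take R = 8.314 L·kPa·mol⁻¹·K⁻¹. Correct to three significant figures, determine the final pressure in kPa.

P₃ ≈ 56.3 kPa

T constant ⇒ Boyle's law P V = const: T₂ = T₁; V₂ = V₁·(P₁/P₂) = 364.3 L.
Adiabatic (γ = 1.67), T V^(γ−1) and P V^γ constant: T₃ = T₂·(V₂/V₃)^(γ−1) = 142.1 K; P₃ = P₂·(V₂/V₃)^γ = 56.29 kPa.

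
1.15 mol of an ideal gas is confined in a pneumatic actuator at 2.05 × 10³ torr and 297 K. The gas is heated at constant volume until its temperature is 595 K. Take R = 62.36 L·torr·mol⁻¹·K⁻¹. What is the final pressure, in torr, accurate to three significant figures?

P₂ ≈ 4.11e+03 torr

From PV = nRT: V₁ = nRT₁/P₁ = 10.39 L.
V constant ⇒ P ∝ T: V₂ = V₁; P₂ = P₁·(T₂/T₁) = 4107 torr.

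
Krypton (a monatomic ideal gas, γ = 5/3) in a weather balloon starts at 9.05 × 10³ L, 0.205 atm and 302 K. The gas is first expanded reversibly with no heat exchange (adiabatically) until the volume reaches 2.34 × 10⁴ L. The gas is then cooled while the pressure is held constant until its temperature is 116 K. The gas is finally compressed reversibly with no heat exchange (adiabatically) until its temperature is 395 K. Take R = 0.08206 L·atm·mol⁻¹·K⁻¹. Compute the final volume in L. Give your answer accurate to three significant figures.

V₄ ≈ 2.69e+03 L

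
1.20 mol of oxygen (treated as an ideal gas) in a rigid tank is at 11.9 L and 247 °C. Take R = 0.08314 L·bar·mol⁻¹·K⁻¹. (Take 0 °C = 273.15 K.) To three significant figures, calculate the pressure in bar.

Convert: T = 520.15 K.
PV = nRT ⇒ P = nRT/V = (1.20 × 0.08314 × 520.15) / 11.9

P ≈ 4.36 bar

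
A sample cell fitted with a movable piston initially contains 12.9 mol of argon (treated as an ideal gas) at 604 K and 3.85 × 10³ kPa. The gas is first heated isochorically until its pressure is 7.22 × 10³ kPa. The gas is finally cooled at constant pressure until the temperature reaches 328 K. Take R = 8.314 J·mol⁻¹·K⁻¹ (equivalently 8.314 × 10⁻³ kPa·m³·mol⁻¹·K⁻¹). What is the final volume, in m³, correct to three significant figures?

V₃ ≈ 0.00487 m³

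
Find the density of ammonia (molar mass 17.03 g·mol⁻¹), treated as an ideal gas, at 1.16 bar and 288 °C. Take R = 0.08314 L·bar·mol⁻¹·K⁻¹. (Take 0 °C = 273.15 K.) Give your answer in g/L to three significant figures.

ρ = PM/(RT) = (1.16 × 17.03) / (0.08314 × 561.1)

ρ ≈ 0.423 g/L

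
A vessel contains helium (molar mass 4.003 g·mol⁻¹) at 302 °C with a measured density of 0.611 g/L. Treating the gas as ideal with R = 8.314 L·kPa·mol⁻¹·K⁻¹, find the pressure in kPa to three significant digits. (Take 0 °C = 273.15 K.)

ρ = PM/(RT) ⇒ P = ρRT/M = (0.611 × 8.314 × 575.1) / 4.003

P ≈ 730 kPa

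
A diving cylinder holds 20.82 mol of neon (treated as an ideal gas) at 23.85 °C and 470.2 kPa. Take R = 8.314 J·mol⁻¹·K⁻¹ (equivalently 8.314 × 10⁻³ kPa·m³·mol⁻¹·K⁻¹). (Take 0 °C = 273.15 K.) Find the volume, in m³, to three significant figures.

V ≈ 0.109 m³

Convert: T = 297.00 K.
PV = nRT ⇒ V = nRT/P = (20.82 × 8.314 × 10⁻³ × 297.00) / 470.2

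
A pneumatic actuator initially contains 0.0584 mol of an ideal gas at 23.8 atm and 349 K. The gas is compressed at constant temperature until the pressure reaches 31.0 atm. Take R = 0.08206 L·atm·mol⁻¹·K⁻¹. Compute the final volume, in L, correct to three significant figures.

From PV = nRT: V₁ = nRT₁/P₁ = 0.07027 L.
T constant ⇒ Boyle's law P V = const: T₂ = T₁; V₂ = V₁·(P₁/P₂) = 0.05395 L.

V₂ ≈ 0.0540 L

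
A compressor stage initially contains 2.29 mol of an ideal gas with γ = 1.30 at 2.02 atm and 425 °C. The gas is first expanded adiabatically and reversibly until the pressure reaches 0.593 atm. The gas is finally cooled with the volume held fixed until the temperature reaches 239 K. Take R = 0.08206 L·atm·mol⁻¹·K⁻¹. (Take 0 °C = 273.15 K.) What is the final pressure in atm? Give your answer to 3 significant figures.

P₃ ≈ 0.269 atm

Convert: T₁ = 698.1 K.
From PV = nRT: V₁ = nRT₁/P₁ = 64.95 L.
Reversible adiabatic, γ = 1.30: T₂ = T₁·(P₂/P₁)^((γ−1)/γ) = 526.2 K; V₂ = V₁·(P₁/P₂)^(1/γ) = 166.7 L.
V constant ⇒ P ∝ T: V₃ = V₂; P₃ = P₂·(T₃/T₂) = 0.2694 atm.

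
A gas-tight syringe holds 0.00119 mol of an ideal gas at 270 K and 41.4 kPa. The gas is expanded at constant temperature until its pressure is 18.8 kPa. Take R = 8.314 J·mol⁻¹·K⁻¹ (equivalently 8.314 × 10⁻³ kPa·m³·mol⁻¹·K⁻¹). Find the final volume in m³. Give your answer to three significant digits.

From PV = nRT: V₁ = nRT₁/P₁ = 6.452e-05 m³.
T constant ⇒ Boyle's law P V = const: T₂ = T₁; V₂ = V₁·(P₁/P₂) = 0.0001421 m³.

V₂ ≈ 0.000142 m³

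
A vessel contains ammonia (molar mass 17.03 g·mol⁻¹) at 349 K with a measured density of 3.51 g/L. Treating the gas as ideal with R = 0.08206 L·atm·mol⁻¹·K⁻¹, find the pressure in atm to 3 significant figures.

ρ = PM/(RT) ⇒ P = ρRT/M = (3.51 × 0.08206 × 349.0) / 17.03

P ≈ 5.90 atm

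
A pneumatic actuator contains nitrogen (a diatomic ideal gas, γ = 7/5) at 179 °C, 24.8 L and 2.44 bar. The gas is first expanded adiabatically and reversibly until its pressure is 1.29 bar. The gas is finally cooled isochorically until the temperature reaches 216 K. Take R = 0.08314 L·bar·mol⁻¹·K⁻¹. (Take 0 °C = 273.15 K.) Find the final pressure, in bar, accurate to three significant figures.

P₃ ≈ 0.739 bar

Convert: T₁ = 452.1 K.
Adiabatic (γ = 7/5), T V^(γ−1) and P V^γ constant: T₂ = T₁·(P₂/P₁)^((γ−1)/γ) = 376.9 K; V₂ = V₁·(P₁/P₂)^(1/γ) = 39.10 L.
V constant ⇒ P ∝ T: V₃ = V₂; P₃ = P₂·(T₃/T₂) = 0.7393 bar.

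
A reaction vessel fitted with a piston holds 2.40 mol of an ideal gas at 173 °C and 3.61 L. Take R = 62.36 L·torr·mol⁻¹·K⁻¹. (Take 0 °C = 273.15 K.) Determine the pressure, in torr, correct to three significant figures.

Convert: T = 446.15 K.
PV = nRT ⇒ P = nRT/V = (2.40 × 62.36 × 446.15) / 3.61

P ≈ 1.85e+04 torr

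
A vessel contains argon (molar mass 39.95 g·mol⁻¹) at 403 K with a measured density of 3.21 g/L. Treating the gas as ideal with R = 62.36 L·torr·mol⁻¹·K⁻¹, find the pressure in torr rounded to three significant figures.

ρ = PM/(RT) ⇒ P = ρRT/M = (3.21 × 62.36 × 403.0) / 39.95

P ≈ 2.02e+03 torr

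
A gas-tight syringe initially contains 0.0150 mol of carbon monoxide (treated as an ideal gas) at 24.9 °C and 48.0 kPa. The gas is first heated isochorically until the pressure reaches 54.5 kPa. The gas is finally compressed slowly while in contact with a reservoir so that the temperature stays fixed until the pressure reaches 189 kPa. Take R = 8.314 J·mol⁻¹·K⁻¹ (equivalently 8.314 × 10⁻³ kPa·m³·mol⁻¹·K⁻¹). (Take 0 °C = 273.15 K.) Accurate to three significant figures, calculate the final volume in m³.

Convert: T₁ = 298.0 K.
From PV = nRT: V₁ = nRT₁/P₁ = 0.0007744 m³.
Isochoric, so P/T is constant: V₂ = V₁; T₂ = T₁·(P₂/P₁) = 338.4 K.
T constant ⇒ Boyle's law P V = const: T₃ = T₂; V₃ = V₂·(P₂/P₃) = 0.0002233 m³.

V₃ ≈ 0.000223 m³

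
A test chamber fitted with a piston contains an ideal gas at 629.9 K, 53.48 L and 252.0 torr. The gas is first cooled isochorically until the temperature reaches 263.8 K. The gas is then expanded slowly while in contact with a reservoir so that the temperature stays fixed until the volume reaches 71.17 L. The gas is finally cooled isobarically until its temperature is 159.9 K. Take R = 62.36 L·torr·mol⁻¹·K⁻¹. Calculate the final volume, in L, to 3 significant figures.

V₄ ≈ 43.1 L

Isochoric, so P/T is constant: V₂ = V₁; P₂ = P₁·(T₂/T₁) = 105.5 torr.
Isothermal, so P V is constant: T₃ = T₂; P₃ = P₂·(V₂/V₃) = 79.30 torr.
Isobaric, so V/T is constant: P₄ = P₃; V₄ = V₃·(T₄/T₃) = 43.14 L.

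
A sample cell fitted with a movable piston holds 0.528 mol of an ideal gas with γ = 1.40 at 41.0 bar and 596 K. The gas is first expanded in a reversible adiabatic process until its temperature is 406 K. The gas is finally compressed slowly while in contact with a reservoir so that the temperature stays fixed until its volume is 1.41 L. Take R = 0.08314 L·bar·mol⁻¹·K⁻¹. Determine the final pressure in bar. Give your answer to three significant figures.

P₃ ≈ 12.6 bar

From PV = nRT: V₁ = nRT₁/P₁ = 0.6381 L.
Reversible adiabatic, γ = 1.40: P₂ = P₁·(T₂/T₁)^(γ/(γ−1)) = 10.70 bar; V₂ = V₁·(T₁/T₂)^(1/(γ−1)) = 1.666 L.
T constant ⇒ Boyle's law P V = const: T₃ = T₂; P₃ = P₂·(V₂/V₃) = 12.64 bar.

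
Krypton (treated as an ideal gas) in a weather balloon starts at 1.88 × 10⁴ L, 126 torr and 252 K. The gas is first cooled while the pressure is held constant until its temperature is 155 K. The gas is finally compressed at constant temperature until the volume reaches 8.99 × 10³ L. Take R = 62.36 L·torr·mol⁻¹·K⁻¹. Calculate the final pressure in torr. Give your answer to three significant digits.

Isobaric, so V/T is constant: P₂ = P₁; V₂ = V₁·(T₂/T₁) = 1.156e+04 L.
T constant ⇒ Boyle's law P V = const: T₃ = T₂; P₃ = P₂·(V₂/V₃) = 162.1 torr.

P₃ ≈ 162 torr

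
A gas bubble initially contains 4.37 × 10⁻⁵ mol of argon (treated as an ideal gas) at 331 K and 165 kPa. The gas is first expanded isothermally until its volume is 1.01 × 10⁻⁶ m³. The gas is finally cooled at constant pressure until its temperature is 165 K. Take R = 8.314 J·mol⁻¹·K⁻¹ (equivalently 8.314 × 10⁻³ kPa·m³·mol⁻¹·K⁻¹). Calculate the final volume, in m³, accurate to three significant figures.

From PV = nRT: V₁ = nRT₁/P₁ = 7.288e-07 m³.
Isothermal, so P V is constant: T₂ = T₁; P₂ = P₁·(V₁/V₂) = 119.1 kPa.
P constant ⇒ V ∝ T: P₃ = P₂; V₃ = V₂·(T₃/T₂) = 5.035e-07 m³.

V₃ ≈ 5.03e-07 m³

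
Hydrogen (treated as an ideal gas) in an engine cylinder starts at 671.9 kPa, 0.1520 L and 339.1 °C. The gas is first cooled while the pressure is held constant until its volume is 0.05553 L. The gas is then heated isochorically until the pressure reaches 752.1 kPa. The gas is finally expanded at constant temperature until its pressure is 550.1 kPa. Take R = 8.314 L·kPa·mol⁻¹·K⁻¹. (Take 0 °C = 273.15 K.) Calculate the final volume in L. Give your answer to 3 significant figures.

V₄ ≈ 0.0759 L

Convert: T₁ = 612.2 K.
Isobaric, so V/T is constant: P₂ = P₁; T₂ = T₁·(V₂/V₁) = 223.7 K.
V constant ⇒ P ∝ T: V₃ = V₂; T₃ = T₂·(P₃/P₂) = 250.4 K.
Isothermal, so P V is constant: T₄ = T₃; V₄ = V₃·(P₃/P₄) = 0.07592 L.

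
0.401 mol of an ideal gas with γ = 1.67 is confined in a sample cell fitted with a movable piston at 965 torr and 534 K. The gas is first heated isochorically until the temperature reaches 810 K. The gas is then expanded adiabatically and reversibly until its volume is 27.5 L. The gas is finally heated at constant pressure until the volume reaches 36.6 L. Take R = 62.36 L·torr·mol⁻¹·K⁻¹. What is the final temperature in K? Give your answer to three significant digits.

T₄ ≈ 680 K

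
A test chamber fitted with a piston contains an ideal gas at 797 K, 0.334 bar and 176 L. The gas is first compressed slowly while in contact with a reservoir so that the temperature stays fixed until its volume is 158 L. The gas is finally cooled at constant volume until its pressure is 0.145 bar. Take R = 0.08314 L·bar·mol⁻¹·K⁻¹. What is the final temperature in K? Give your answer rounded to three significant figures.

T constant ⇒ Boyle's law P V = const: T₂ = T₁; P₂ = P₁·(V₁/V₂) = 0.3721 bar.
Isochoric, so P/T is constant: V₃ = V₂; T₃ = T₂·(P₃/P₂) = 310.6 K.

T₃ ≈ 311 K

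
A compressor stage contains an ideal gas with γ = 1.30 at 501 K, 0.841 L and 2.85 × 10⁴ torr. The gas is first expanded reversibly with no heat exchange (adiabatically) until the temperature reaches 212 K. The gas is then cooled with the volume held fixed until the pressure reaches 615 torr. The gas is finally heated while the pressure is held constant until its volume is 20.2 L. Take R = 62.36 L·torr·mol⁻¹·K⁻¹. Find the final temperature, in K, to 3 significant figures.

Adiabatic (γ = 1.30), T V^(γ−1) and P V^γ constant: P₂ = P₁·(T₂/T₁)^(γ/(γ−1)) = 686.0 torr; V₂ = V₁·(T₁/T₂)^(1/(γ−1)) = 14.78 L.
Isochoric, so P/T is constant: V₃ = V₂; T₃ = T₂·(P₃/P₂) = 190.1 K.
P constant ⇒ V ∝ T: P₄ = P₃; T₄ = T₃·(V₄/V₃) = 259.7 K.

T₄ ≈ 260 K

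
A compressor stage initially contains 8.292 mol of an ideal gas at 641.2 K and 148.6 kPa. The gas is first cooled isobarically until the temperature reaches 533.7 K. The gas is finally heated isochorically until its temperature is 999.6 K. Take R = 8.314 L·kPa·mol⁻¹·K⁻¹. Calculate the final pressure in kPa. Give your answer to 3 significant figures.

From PV = nRT: V₁ = nRT₁/P₁ = 297.5 L.
Isobaric, so V/T is constant: P₂ = P₁; V₂ = V₁·(T₂/T₁) = 247.6 L.
V constant ⇒ P ∝ T: V₃ = V₂; P₃ = P₂·(T₃/T₂) = 278.3 kPa.

P₃ ≈ 278 kPa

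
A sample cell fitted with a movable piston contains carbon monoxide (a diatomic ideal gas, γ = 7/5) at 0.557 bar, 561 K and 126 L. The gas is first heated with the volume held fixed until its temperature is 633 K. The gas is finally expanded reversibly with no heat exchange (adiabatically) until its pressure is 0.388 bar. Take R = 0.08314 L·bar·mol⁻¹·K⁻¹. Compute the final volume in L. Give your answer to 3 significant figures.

V constant ⇒ P ∝ T: V₂ = V₁; P₂ = P₁·(T₂/T₁) = 0.6285 bar.
Reversible adiabatic, γ = 7/5: T₃ = T₂·(P₃/P₂)^((γ−1)/γ) = 551.5 K; V₃ = V₂·(P₂/P₃)^(1/γ) = 177.8 L.

V₃ ≈ 178 L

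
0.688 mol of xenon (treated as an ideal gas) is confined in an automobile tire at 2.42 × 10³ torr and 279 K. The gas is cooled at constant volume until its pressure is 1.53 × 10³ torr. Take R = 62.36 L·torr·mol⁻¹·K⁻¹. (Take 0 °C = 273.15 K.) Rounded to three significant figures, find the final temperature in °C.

T₂ ≈ -96.8 °C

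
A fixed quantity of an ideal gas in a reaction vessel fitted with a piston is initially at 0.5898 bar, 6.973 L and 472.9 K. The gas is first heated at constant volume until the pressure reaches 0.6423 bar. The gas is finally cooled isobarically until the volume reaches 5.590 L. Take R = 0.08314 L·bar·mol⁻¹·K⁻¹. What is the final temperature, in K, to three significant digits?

T₃ ≈ 413 K

V constant ⇒ P ∝ T: V₂ = V₁; T₂ = T₁·(P₂/P₁) = 515.0 K.
Isobaric, so V/T is constant: P₃ = P₂; T₃ = T₂·(V₃/V₂) = 412.9 K.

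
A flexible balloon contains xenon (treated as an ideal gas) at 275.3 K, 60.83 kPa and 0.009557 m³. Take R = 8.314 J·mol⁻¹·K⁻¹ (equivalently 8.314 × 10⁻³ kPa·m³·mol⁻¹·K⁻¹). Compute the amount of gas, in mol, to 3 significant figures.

PV = nRT ⇒ n = PV/(RT) = (60.83 × 0.009557) / (8.314 × 10⁻³ × 275.3)

n ≈ 0.254 mol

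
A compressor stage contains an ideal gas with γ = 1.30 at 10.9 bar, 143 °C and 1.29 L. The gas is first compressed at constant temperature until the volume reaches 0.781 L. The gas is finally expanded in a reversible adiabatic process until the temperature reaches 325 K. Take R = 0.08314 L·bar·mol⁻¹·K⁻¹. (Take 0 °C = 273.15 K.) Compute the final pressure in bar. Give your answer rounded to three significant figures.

P₃ ≈ 6.17 bar

Convert: T₁ = 416.1 K.
Isothermal, so P V is constant: T₂ = T₁; P₂ = P₁·(V₁/V₂) = 18.00 bar.
Reversible adiabatic, γ = 1.30: P₃ = P₂·(T₃/T₂)^(γ/(γ−1)) = 6.168 bar; V₃ = V₂·(T₂/T₃)^(1/(γ−1)) = 1.780 L.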